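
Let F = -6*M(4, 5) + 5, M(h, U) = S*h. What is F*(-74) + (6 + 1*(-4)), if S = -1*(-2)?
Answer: 3184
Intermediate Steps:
S = 2
M(h, U) = 2*h
F = -43 (F = -12*4 + 5 = -6*8 + 5 = -48 + 5 = -43)
F*(-74) + (6 + 1*(-4)) = -43*(-74) + (6 + 1*(-4)) = 3182 + (6 - 4) = 3182 + 2 = 3184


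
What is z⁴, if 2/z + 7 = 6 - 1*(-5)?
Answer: 1/16 ≈ 0.062500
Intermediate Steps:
z = ½ (z = 2/(-7 + (6 - 1*(-5))) = 2/(-7 + (6 + 5)) = 2/(-7 + 11) = 2/4 = 2*(¼) = ½ ≈ 0.50000)
z⁴ = (½)⁴ = 1/16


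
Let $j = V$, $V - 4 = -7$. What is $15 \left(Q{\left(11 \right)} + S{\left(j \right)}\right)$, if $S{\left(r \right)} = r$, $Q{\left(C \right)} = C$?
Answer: $120$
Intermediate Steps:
$V = -3$ ($V = 4 - 7 = -3$)
$j = -3$
$15 \left(Q{\left(11 \right)} + S{\left(j \right)}\right) = 15 \left(11 - 3\right) = 15 \cdot 8 = 120$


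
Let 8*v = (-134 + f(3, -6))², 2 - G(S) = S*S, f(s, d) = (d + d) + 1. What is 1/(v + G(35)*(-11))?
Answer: 8/128649 ≈ 6.2185e-5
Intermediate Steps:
f(s, d) = 1 + 2*d (f(s, d) = 2*d + 1 = 1 + 2*d)
G(S) = 2 - S² (G(S) = 2 - S*S = 2 - S²)
v = 21025/8 (v = (-134 + (1 + 2*(-6)))²/8 = (-134 + (1 - 12))²/8 = (-134 - 11)²/8 = (⅛)*(-145)² = (⅛)*21025 = 21025/8 ≈ 2628.1)
1/(v + G(35)*(-11)) = 1/(21025/8 + (2 - 1*35²)*(-11)) = 1/(21025/8 + (2 - 1*1225)*(-11)) = 1/(21025/8 + (2 - 1225)*(-11)) = 1/(21025/8 - 1223*(-11)) = 1/(21025/8 + 13453) = 1/(128649/8) = 8/128649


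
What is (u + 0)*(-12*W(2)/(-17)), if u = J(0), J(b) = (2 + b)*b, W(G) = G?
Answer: 0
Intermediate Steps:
J(b) = b*(2 + b)
u = 0 (u = 0*(2 + 0) = 0*2 = 0)
(u + 0)*(-12*W(2)/(-17)) = (0 + 0)*(-12*2/(-17)) = 0*(-24*(-1/17)) = 0*(24/17) = 0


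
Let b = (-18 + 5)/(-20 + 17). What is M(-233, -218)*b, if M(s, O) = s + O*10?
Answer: -31369/3 ≈ -10456.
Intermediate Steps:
M(s, O) = s + 10*O
b = 13/3 (b = -13/(-3) = -13*(-⅓) = 13/3 ≈ 4.3333)
M(-233, -218)*b = (-233 + 10*(-218))*(13/3) = (-233 - 2180)*(13/3) = -2413*13/3 = -31369/3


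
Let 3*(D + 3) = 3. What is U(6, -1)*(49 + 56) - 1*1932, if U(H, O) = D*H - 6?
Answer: -3822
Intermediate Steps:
D = -2 (D = -3 + (⅓)*3 = -3 + 1 = -2)
U(H, O) = -6 - 2*H (U(H, O) = -2*H - 6 = -6 - 2*H)
U(6, -1)*(49 + 56) - 1*1932 = (-6 - 2*6)*(49 + 56) - 1*1932 = (-6 - 12)*105 - 1932 = -18*105 - 1932 = -1890 - 1932 = -3822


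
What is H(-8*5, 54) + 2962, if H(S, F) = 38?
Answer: 3000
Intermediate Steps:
H(-8*5, 54) + 2962 = 38 + 2962 = 3000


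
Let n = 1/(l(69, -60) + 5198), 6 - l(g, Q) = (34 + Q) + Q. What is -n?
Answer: -1/5290 ≈ -0.00018904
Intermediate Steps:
l(g, Q) = -28 - 2*Q (l(g, Q) = 6 - ((34 + Q) + Q) = 6 - (34 + 2*Q) = 6 + (-34 - 2*Q) = -28 - 2*Q)
n = 1/5290 (n = 1/((-28 - 2*(-60)) + 5198) = 1/((-28 + 120) + 5198) = 1/(92 + 5198) = 1/5290 ≈ 0.00018904)
-n = -1*1/5290 = -1/5290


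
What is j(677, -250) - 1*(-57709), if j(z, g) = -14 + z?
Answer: 58372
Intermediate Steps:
j(677, -250) - 1*(-57709) = (-14 + 677) - 1*(-57709) = 663 + 57709 = 58372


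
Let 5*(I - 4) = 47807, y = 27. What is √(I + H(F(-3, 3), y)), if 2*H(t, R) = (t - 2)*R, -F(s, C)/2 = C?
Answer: √236435/5 ≈ 97.249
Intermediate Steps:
F(s, C) = -2*C
I = 47827/5 (I = 4 + (⅕)*47807 = 4 + 47807/5 = 47827/5 ≈ 9565.4)
H(t, R) = R*(-2 + t)/2 (H(t, R) = ((t - 2)*R)/2 = ((-2 + t)*R)/2 = (R*(-2 + t))/2 = R*(-2 + t)/2)
√(I + H(F(-3, 3), y)) = √(47827/5 + (½)*27*(-2 - 2*3)) = √(47827/5 + (½)*27*(-2 - 6)) = √(47827/5 + (½)*27*(-8)) = √(47827/5 - 108) = √(47287/5) = √236435/5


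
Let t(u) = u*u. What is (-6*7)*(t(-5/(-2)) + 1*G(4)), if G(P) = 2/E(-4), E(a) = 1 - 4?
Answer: -469/2 ≈ -234.50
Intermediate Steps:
E(a) = -3
t(u) = u²
G(P) = -⅔ (G(P) = 2/(-3) = 2*(-⅓) = -⅔)
(-6*7)*(t(-5/(-2)) + 1*G(4)) = (-6*7)*((-5/(-2))² + 1*(-⅔)) = -42*((-5*(-½))² - ⅔) = -42*((5/2)² - ⅔) = -42*(25/4 - ⅔) = -42*67/12 = -469/2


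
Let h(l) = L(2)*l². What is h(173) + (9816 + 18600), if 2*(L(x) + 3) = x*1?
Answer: -31442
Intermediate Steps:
L(x) = -3 + x/2 (L(x) = -3 + (x*1)/2 = -3 + x/2)
h(l) = -2*l² (h(l) = (-3 + (½)*2)*l² = (-3 + 1)*l² = -2*l²)
h(173) + (9816 + 18600) = -2*173² + (9816 + 18600) = -2*29929 + 28416 = -59858 + 28416 = -31442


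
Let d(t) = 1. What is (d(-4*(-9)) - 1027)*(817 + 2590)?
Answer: -3495582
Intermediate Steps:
(d(-4*(-9)) - 1027)*(817 + 2590) = (1 - 1027)*(817 + 2590) = -1026*3407 = -3495582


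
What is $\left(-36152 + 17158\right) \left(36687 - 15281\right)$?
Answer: $-406585564$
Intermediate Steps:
$\left(-36152 + 17158\right) \left(36687 - 15281\right) = \left(-18994\right) 21406 = -406585564$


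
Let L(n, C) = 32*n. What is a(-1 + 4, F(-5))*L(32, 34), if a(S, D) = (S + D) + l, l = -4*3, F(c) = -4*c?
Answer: 11264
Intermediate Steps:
l = -12 (l = -1*12 = -12)
a(S, D) = -12 + D + S (a(S, D) = (S + D) - 12 = (D + S) - 12 = -12 + D + S)
a(-1 + 4, F(-5))*L(32, 34) = (-12 - 4*(-5) + (-1 + 4))*(32*32) = (-12 + 20 + 3)*1024 = 11*1024 = 11264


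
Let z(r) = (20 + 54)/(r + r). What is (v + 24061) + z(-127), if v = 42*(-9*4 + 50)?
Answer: 3130386/127 ≈ 24649.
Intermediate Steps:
v = 588 (v = 42*(-36 + 50) = 42*14 = 588)
z(r) = 37/r (z(r) = 74/((2*r)) = 74*(1/(2*r)) = 37/r)
(v + 24061) + z(-127) = (588 + 24061) + 37/(-127) = 24649 + 37*(-1/127) = 24649 - 37/127 = 3130386/127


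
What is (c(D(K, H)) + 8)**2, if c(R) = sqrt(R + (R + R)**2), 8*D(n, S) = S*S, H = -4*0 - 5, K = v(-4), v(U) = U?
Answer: 1699/16 + 60*sqrt(3) ≈ 210.11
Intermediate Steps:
K = -4
H = -5 (H = 0 - 5 = -5)
D(n, S) = S**2/8 (D(n, S) = (S*S)/8 = S**2/8)
c(R) = sqrt(R + 4*R**2) (c(R) = sqrt(R + (2*R)**2) = sqrt(R + 4*R**2))
(c(D(K, H)) + 8)**2 = (sqrt(((1/8)*(-5)**2)*(1 + 4*((1/8)*(-5)**2))) + 8)**2 = (sqrt(((1/8)*25)*(1 + 4*((1/8)*25))) + 8)**2 = (sqrt(25*(1 + 4*(25/8))/8) + 8)**2 = (sqrt(25*(1 + 25/2)/8) + 8)**2 = (sqrt((25/8)*(27/2)) + 8)**2 = (sqrt(675/16) + 8)**2 = (15*sqrt(3)/4 + 8)**2 = (8 + 15*sqrt(3)/4)**2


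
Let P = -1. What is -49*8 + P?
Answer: -393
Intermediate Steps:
-49*8 + P = -49*8 - 1 = -392 - 1 = -393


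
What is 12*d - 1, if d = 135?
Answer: 1619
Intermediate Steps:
12*d - 1 = 12*135 - 1 = 1620 - 1 = 1619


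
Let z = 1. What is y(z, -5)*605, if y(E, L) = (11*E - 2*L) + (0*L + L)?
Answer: 9680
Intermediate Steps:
y(E, L) = -L + 11*E (y(E, L) = (-2*L + 11*E) + (0 + L) = (-2*L + 11*E) + L = -L + 11*E)
y(z, -5)*605 = (-1*(-5) + 11*1)*605 = (5 + 11)*605 = 16*605 = 9680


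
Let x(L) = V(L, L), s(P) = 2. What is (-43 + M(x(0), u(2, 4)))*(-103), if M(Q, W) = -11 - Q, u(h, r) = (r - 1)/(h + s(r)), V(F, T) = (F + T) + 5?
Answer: 6077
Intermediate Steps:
V(F, T) = 5 + F + T
x(L) = 5 + 2*L (x(L) = 5 + L + L = 5 + 2*L)
u(h, r) = (-1 + r)/(2 + h) (u(h, r) = (r - 1)/(h + 2) = (-1 + r)/(2 + h))
(-43 + M(x(0), u(2, 4)))*(-103) = (-43 + (-11 - (5 + 2*0)))*(-103) = (-43 + (-11 - (5 + 0)))*(-103) = (-43 + (-11 - 1*5))*(-103) = (-43 + (-11 - 5))*(-103) = (-43 - 16)*(-103) = -59*(-103) = 6077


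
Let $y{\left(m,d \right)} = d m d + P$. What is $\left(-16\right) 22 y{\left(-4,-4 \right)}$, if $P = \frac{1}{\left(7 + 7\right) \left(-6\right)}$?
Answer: $\frac{473176}{21} \approx 22532.0$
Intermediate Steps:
$P = - \frac{1}{84}$ ($P = \frac{1}{14} \left(- \frac{1}{6}\right) = - \frac{1}{84} \approx -0.011905$)
$y{\left(m,d \right)} = - \frac{1}{84} + m d^{2}$ ($y{\left(m,d \right)} = d m d - \frac{1}{84} = m d^{2} - \frac{1}{84} = - \frac{1}{84} + m d^{2}$)
$\left(-16\right) 22 y{\left(-4,-4 \right)} = \left(-16\right) 22 \left(- \frac{1}{84} - 4 \left(-4\right)^{2}\right) = - 352 \left(- \frac{1}{84} - 64\right) = \left(-352\right) \left(- \frac{5377}{84}\right) = \frac{473176}{21}$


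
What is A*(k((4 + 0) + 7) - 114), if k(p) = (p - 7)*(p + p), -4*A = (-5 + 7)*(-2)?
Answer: -26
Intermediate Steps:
A = 1 (A = -(-5 + 7)*(-2)/4 = -(-2)/2 = -1/4*(-4) = 1)
k(p) = 2*p*(-7 + p) (k(p) = (-7 + p)*(2*p) = 2*p*(-7 + p))
A*(k((4 + 0) + 7) - 114) = 1*(2*((4 + 0) + 7)*(-7 + ((4 + 0) + 7)) - 114) = 1*(2*(4 + 7)*(-7 + (4 + 7)) - 114) = 1*(2*11*(-7 + 11) - 114) = 1*(2*11*4 - 114) = 1*(88 - 114) = 1*(-26) = -26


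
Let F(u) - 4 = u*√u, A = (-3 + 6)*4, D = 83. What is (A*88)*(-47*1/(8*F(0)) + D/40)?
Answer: 3201/5 ≈ 640.20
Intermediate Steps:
A = 12 (A = 3*4 = 12)
F(u) = 4 + u^(3/2) (F(u) = 4 + u*√u = 4 + u^(3/2))
(A*88)*(-47*1/(8*F(0)) + D/40) = (12*88)*(-47*1/(8*(4 + 0^(3/2))) + 83/40) = 1056*(-47*1/(8*(4 + 0)) + 83*(1/40)) = 1056*(-47/(4*8) + 83/40) = 1056*(-47/32 + 83/40) = 1056*(97/160) = 3201/5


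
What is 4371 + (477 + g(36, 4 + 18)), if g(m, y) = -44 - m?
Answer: 4768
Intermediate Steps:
4371 + (477 + g(36, 4 + 18)) = 4371 + (477 + (-44 - 1*36)) = 4371 + (477 + (-44 - 36)) = 4371 + (477 - 80) = 4371 + 397 = 4768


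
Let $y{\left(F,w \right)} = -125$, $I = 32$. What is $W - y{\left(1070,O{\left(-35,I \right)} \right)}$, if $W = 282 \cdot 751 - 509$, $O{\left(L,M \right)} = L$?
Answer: $211398$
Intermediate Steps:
$W = 211273$ ($W = 211782 - 509 = 211273$)
$W - y{\left(1070,O{\left(-35,I \right)} \right)} = 211273 - -125 = 211273 + 125 = 211398$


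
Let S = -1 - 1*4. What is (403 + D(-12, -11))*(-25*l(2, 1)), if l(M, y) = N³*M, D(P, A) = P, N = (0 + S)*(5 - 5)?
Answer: 0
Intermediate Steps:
S = -5 (S = -1 - 4 = -5)
N = 0 (N = (0 - 5)*(5 - 5) = -5*0 = 0)
l(M, y) = 0 (l(M, y) = 0³*M = 0*M = 0)
(403 + D(-12, -11))*(-25*l(2, 1)) = (403 - 12)*(-25*0) = 391*0 = 0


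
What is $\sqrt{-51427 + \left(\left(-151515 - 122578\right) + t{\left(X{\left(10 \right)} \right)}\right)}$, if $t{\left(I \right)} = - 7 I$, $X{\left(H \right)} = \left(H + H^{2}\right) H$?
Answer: $2 i \sqrt{83305} \approx 577.25 i$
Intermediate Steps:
$X{\left(H \right)} = H \left(H + H^{2}\right)$
$\sqrt{-51427 + \left(\left(-151515 - 122578\right) + t{\left(X{\left(10 \right)} \right)}\right)} = \sqrt{-51427 - \left(274093 + 7 \cdot 10^{2} \left(1 + 10\right)\right)} = \sqrt{-51427 - \left(274093 + 7 \cdot 100 \cdot 11\right)} = \sqrt{-51427 - 281793} = \sqrt{-333220} = 2 i \sqrt{83305}$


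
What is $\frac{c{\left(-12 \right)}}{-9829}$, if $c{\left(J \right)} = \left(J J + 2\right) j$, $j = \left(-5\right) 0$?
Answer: $0$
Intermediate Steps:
$j = 0$
$c{\left(J \right)} = 0$ ($c{\left(J \right)} = \left(J J + 2\right) 0 = \left(J^{2} + 2\right) 0 = \left(2 + J^{2}\right) 0 = 0$)
$\frac{c{\left(-12 \right)}}{-9829} = \frac{0}{-9829} = 0 \left(- \frac{1}{9829}\right) = 0$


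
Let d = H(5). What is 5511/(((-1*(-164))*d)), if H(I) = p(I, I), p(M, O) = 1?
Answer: 5511/164 ≈ 33.604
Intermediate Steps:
H(I) = 1
d = 1
5511/(((-1*(-164))*d)) = 5511/((-1*(-164)*1)) = 5511/((164*1)) = 5511/164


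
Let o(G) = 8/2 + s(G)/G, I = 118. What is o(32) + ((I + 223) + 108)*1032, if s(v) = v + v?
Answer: 463374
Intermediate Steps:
s(v) = 2*v
o(G) = 6 (o(G) = 8/2 + (2*G)/G = 8*(½) + 2 = 4 + 2 = 6)
o(32) + ((I + 223) + 108)*1032 = 6 + ((118 + 223) + 108)*1032 = 6 + (341 + 108)*1032 = 6 + 449*1032 = 6 + 463368 = 463374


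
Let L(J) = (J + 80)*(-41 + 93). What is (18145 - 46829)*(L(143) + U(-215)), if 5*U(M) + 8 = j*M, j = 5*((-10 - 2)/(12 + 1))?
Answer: -21987318624/65 ≈ -3.3827e+8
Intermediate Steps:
j = -60/13 (j = 5*(-12/13) = -60/13 ≈ -4.6154)
L(J) = 4160 + 52*J (L(J) = (80 + J)*52 = 4160 + 52*J)
U(M) = -8/5 - 12*M/13 (U(M) = -8/5 + (-60*M/13)/5 = -8/5 - 12*M/13)
(18145 - 46829)*(L(143) + U(-215)) = (18145 - 46829)*((4160 + 52*143) + (-8/5 - 12/13*(-215))) = -28684*((4160 + 7436) + (-8/5 + 2580/13)) = -28684*(11596 + 12796/65) = -28684*766536/65 = -21987318624/65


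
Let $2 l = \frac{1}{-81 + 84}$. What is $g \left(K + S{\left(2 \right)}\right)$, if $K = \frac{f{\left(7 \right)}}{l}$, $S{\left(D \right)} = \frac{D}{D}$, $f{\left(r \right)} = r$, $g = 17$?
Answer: $731$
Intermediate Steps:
$l = \frac{1}{6}$ ($l = \frac{1}{2 \left(-81 + 84\right)} = \frac{1}{2 \cdot 3} = \frac{1}{2} \cdot \frac{1}{3} = \frac{1}{6} \approx 0.16667$)
$S{\left(D \right)} = 1$
$K = 42$ ($K = 7 \frac{1}{\frac{1}{6}} = 7 \cdot 6 = 42$)
$g \left(K + S{\left(2 \right)}\right) = 17 \left(42 + 1\right) = 17 \cdot 43 = 731$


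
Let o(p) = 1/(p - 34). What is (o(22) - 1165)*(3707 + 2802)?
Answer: -91002329/12 ≈ -7.5835e+6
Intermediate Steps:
o(p) = 1/(-34 + p)
(o(22) - 1165)*(3707 + 2802) = (1/(-34 + 22) - 1165)*(3707 + 2802) = (1/(-12) - 1165)*6509 = (-1/12 - 1165)*6509 = -13981/12*6509 = -91002329/12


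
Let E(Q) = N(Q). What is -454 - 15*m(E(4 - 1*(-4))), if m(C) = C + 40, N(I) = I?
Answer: -1174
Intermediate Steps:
E(Q) = Q
m(C) = 40 + C
-454 - 15*m(E(4 - 1*(-4))) = -454 - 15*(40 + (4 - 1*(-4))) = -454 - 15*(40 + (4 + 4)) = -454 - 15*(40 + 8) = -454 - 15*48 = -454 - 720 = -1174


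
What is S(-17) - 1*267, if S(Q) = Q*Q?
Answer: 22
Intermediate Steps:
S(Q) = Q²
S(-17) - 1*267 = (-17)² - 1*267 = 289 - 267 = 22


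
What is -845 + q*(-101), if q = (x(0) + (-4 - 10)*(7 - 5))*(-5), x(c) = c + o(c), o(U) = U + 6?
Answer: -11955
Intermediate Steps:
o(U) = 6 + U
x(c) = 6 + 2*c (x(c) = c + (6 + c) = 6 + 2*c)
q = 110 (q = ((6 + 2*0) + (-4 - 10)*(7 - 5))*(-5) = ((6 + 0) - 14*2)*(-5) = (6 - 28)*(-5) = -22*(-5) = 110)
-845 + q*(-101) = -845 + 110*(-101) = -845 - 11110 = -11955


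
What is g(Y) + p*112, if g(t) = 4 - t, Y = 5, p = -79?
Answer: -8849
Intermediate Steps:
g(Y) + p*112 = (4 - 1*5) - 79*112 = (4 - 5) - 8848 = -1 - 8848 = -8849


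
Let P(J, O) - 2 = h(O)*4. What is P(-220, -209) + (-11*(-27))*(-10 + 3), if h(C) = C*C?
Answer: 172647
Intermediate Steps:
h(C) = C²
P(J, O) = 2 + 4*O² (P(J, O) = 2 + O²*4 = 2 + 4*O²)
P(-220, -209) + (-11*(-27))*(-10 + 3) = (2 + 4*(-209)²) + (-11*(-27))*(-10 + 3) = (2 + 4*43681) + 297*(-7) = (2 + 174724) - 2079 = 174726 - 2079 = 172647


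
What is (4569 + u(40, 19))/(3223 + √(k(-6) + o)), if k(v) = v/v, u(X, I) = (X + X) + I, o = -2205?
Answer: 5014988/3463311 - 3112*I*√551/3463311 ≈ 1.448 - 0.021092*I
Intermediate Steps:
u(X, I) = I + 2*X (u(X, I) = 2*X + I = I + 2*X)
k(v) = 1
(4569 + u(40, 19))/(3223 + √(k(-6) + o)) = (4569 + (19 + 2*40))/(3223 + √(1 - 2205)) = (4569 + (19 + 80))/(3223 + √(-2204)) = (4569 + 99)/(3223 + 2*I*√551) = 4668/(3223 + 2*I*√551)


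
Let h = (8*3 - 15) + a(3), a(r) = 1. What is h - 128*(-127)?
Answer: 16266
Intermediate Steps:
h = 10 (h = (8*3 - 15) + 1 = (24 - 15) + 1 = 9 + 1 = 10)
h - 128*(-127) = 10 - 128*(-127) = 10 + 16256 = 16266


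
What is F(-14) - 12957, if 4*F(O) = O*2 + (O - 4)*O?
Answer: -12901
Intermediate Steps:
F(O) = O/2 + O*(-4 + O)/4 (F(O) = (O*2 + (O - 4)*O)/4 = (2*O + (-4 + O)*O)/4 = (2*O + O*(-4 + O))/4 = O/2 + O*(-4 + O)/4)
F(-14) - 12957 = (¼)*(-14)*(-2 - 14) - 12957 = (¼)*(-14)*(-16) - 12957 = 56 - 12957 = -12901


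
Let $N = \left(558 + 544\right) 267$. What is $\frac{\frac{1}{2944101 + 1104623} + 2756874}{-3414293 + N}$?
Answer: $- \frac{11161821928777}{12632257754716} \approx -0.8836$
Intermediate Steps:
$N = 294234$ ($N = 1102 \cdot 267 = 294234$)
$\frac{\frac{1}{2944101 + 1104623} + 2756874}{-3414293 + N} = \frac{\frac{1}{2944101 + 1104623} + 2756874}{-3414293 + 294234} = \frac{\frac{1}{4048724} + 2756874}{-3120059} = \left(\frac{1}{4048724} + 2756874\right) \left(- \frac{1}{3120059}\right) = \frac{11161821928777}{4048724} \left(- \frac{1}{3120059}\right) = - \frac{11161821928777}{12632257754716}$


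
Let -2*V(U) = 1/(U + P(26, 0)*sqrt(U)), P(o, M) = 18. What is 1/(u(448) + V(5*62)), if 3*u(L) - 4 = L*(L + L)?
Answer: 2322838060/310805106738719 + 36*sqrt(310)/310805106738719 ≈ 7.4736e-6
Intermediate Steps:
u(L) = 4/3 + 2*L**2/3 (u(L) = 4/3 + (L*(L + L))/3 = 4/3 + (L*(2*L))/3 = 4/3 + (2*L**2)/3 = 4/3 + 2*L**2/3)
V(U) = -1/(2*(U + 18*sqrt(U)))
1/(u(448) + V(5*62)) = 1/((4/3 + (2/3)*448**2) - 1/(2*(5*62) + 36*sqrt(5*62))) = 1/((4/3 + (2/3)*200704) - 1/(2*310 + 36*sqrt(310))) = 1/((4/3 + 401408/3) - 1/(620 + 36*sqrt(310))) = 1/(133804 - 1/(620 + 36*sqrt(310)))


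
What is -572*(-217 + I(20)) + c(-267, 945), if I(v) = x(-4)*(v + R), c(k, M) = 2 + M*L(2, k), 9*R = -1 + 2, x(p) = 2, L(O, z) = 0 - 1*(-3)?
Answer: 935585/9 ≈ 1.0395e+5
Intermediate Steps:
L(O, z) = 3 (L(O, z) = 0 + 3 = 3)
R = ⅑ (R = (-1 + 2)/9 = (⅑)*1 = ⅑ ≈ 0.11111)
c(k, M) = 2 + 3*M (c(k, M) = 2 + M*3 = 2 + 3*M)
I(v) = 2/9 + 2*v (I(v) = 2*(v + ⅑) = 2*(⅑ + v) = 2/9 + 2*v)
-572*(-217 + I(20)) + c(-267, 945) = -572*(-217 + (2/9 + 2*20)) + (2 + 3*945) = -572*(-217 + (2/9 + 40)) + (2 + 2835) = -572*(-217 + 362/9) + 2837 = -572*(-1591/9) + 2837 = 910052/9 + 2837 = 935585/9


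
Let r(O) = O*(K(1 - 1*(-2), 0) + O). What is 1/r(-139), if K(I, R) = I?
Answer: 1/18904 ≈ 5.2899e-5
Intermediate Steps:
r(O) = O*(3 + O) (r(O) = O*((1 - 1*(-2)) + O) = O*((1 + 2) + O) = O*(3 + O))
1/r(-139) = 1/(-139*(3 - 139)) = 1/(-139*(-136)) = 1/18904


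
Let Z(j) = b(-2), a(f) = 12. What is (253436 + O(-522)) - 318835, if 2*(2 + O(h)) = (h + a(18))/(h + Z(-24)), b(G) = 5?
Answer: -33812062/517 ≈ -65401.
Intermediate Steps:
Z(j) = 5
O(h) = -2 + (12 + h)/(2*(5 + h)) (O(h) = -2 + ((h + 12)/(h + 5))/2 = -2 + ((12 + h)/(5 + h))/2 = -2 + (12 + h)/(2*(5 + h)))
(253436 + O(-522)) - 318835 = (253436 + (-8 - 3*(-522))/(2*(5 - 522))) - 318835 = (253436 + (1/2)*(-8 + 1566)/(-517)) - 318835 = (253436 + (1/2)*(-1/517)*1558) - 318835 = (253436 - 779/517) - 318835 = 131025633/517 - 318835 = -33812062/517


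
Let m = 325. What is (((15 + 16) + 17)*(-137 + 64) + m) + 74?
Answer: -3105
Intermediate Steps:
(((15 + 16) + 17)*(-137 + 64) + m) + 74 = (((15 + 16) + 17)*(-137 + 64) + 325) + 74 = ((31 + 17)*(-73) + 325) + 74 = (48*(-73) + 325) + 74 = (-3504 + 325) + 74 = -3179 + 74 = -3105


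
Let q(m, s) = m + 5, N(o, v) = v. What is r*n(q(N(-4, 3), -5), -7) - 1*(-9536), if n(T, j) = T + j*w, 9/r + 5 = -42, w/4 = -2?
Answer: 447616/47 ≈ 9523.8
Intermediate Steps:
w = -8 (w = 4*(-2) = -8)
r = -9/47 (r = 9/(-5 - 42) = 9/(-47) = 9*(-1/47) = -9/47 ≈ -0.19149)
q(m, s) = 5 + m
n(T, j) = T - 8*j (n(T, j) = T + j*(-8) = T - 8*j)
r*n(q(N(-4, 3), -5), -7) - 1*(-9536) = -9*((5 + 3) - 8*(-7))/47 - 1*(-9536) = -9*(8 + 56)/47 + 9536 = -9/47*64 + 9536 = -576/47 + 9536 = 447616/47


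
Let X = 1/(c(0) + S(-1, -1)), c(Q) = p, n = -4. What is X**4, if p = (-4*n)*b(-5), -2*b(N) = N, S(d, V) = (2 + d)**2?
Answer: 1/2825761 ≈ 3.5389e-7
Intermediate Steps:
b(N) = -N/2
p = 40 (p = (-4*(-4))*(-1/2*(-5)) = 16*(5/2) = 40)
c(Q) = 40
X = 1/41 (X = 1/(40 + (2 - 1)**2) = 1/(40 + 1**2) = 1/(40 + 1) = 1/41 ≈ 0.024390)
X**4 = (1/41)**4 = 1/2825761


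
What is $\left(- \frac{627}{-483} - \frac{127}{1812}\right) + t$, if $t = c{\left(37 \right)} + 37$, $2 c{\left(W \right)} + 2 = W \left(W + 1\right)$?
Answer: $\frac{215948209}{291732} \approx 740.23$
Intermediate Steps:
$c{\left(W \right)} = -1 + \frac{W \left(1 + W\right)}{2}$ ($c{\left(W \right)} = -1 + \frac{W \left(W + 1\right)}{2} = -1 + \frac{W \left(1 + W\right)}{2}$)
$t = 739$ ($t = \left(-1 + \frac{1}{2} \cdot 37 + \frac{37^{2}}{2}\right) + 37 = \left(-1 + \frac{37}{2} + \frac{1}{2} \cdot 1369\right) + 37 = \left(-1 + \frac{37}{2} + \frac{1369}{2}\right) + 37 = 702 + 37 = 739$)
$\left(- \frac{627}{-483} - \frac{127}{1812}\right) + t = \left(- \frac{627}{-483} - \frac{127}{1812}\right) + 739 = \left(\left(-627\right) \left(- \frac{1}{483}\right) - \frac{127}{1812}\right) + 739 = \left(\frac{209}{161} - \frac{127}{1812}\right) + 739 = \frac{358261}{291732} + 739 = \frac{215948209}{291732}$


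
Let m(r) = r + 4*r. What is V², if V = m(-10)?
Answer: 2500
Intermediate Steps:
m(r) = 5*r
V = -50 (V = 5*(-10) = -50)
V² = (-50)² = 2500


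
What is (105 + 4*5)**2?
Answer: 15625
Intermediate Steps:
(105 + 4*5)**2 = (105 + 20)**2 = 125**2 = 15625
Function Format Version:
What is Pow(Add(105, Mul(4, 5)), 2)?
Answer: 15625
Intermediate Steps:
Pow(Add(105, Mul(4, 5)), 2) = Pow(Add(105, 20), 2) = Pow(125, 2) = 15625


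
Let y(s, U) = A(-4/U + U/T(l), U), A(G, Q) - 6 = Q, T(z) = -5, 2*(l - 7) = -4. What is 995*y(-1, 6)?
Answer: 11940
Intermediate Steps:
l = 5 (l = 7 + (½)*(-4) = 7 - 2 = 5)
A(G, Q) = 6 + Q
y(s, U) = 6 + U
995*y(-1, 6) = 995*(6 + 6) = 995*12 = 11940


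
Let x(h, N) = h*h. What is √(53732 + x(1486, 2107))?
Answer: 2*√565482 ≈ 1504.0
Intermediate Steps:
x(h, N) = h²
√(53732 + x(1486, 2107)) = √(53732 + 1486²) = √(53732 + 2208196) = √2261928 = 2*√565482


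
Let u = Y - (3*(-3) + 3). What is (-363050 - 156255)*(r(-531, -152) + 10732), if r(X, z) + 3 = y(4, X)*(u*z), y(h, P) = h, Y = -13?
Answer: -7781785425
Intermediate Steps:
u = -7 (u = -13 - (3*(-3) + 3) = -13 - (-9 + 3) = -13 - 1*(-6) = -13 + 6 = -7)
r(X, z) = -3 - 28*z (r(X, z) = -3 + 4*(-7*z) = -3 - 28*z)
(-363050 - 156255)*(r(-531, -152) + 10732) = (-363050 - 156255)*((-3 - 28*(-152)) + 10732) = -519305*((-3 + 4256) + 10732) = -519305*(4253 + 10732) = -519305*14985 = -7781785425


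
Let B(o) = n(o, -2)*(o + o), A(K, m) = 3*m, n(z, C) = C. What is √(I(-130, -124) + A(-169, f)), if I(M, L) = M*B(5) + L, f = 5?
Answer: √2491 ≈ 49.910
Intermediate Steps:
B(o) = -4*o (B(o) = -2*(o + o) = -4*o)
I(M, L) = L - 20*M (I(M, L) = M*(-4*5) + L = M*(-20) + L = -20*M + L = L - 20*M)
√(I(-130, -124) + A(-169, f)) = √((-124 - 20*(-130)) + 3*5) = √((-124 + 2600) + 15) = √(2476 + 15) = √2491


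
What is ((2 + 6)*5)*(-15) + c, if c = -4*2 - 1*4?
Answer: -612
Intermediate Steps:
c = -12 (c = -8 - 4 = -12)
((2 + 6)*5)*(-15) + c = ((2 + 6)*5)*(-15) - 12 = (8*5)*(-15) - 12 = 40*(-15) - 12 = -600 - 12 = -612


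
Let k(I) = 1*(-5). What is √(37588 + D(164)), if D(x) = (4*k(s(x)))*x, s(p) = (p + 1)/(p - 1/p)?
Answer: 6*√953 ≈ 185.22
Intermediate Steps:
s(p) = (1 + p)/(p - 1/p)
k(I) = -5
D(x) = -20*x (D(x) = (4*(-5))*x = -20*x)
√(37588 + D(164)) = √(37588 - 20*164) = √(37588 - 3280) = √34308 = 6*√953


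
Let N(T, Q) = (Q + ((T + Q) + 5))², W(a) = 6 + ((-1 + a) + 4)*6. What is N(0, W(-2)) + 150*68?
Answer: 11041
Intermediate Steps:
W(a) = 24 + 6*a (W(a) = 6 + (3 + a)*6 = 6 + (18 + 6*a) = 24 + 6*a)
N(T, Q) = (5 + T + 2*Q)² (N(T, Q) = (Q + ((Q + T) + 5))² = (Q + (5 + Q + T))² = (5 + T + 2*Q)²)
N(0, W(-2)) + 150*68 = (5 + 0 + 2*(24 + 6*(-2)))² + 150*68 = (5 + 0 + 2*(24 - 12))² + 10200 = (5 + 0 + 2*12)² + 10200 = (5 + 0 + 24)² + 10200 = 29² + 10200 = 841 + 10200 = 11041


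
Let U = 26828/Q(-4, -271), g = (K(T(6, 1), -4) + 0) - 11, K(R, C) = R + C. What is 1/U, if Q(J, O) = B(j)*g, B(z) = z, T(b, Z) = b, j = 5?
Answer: -45/26828 ≈ -0.0016774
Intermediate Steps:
K(R, C) = C + R
g = -9 (g = ((-4 + 6) + 0) - 11 = (2 + 0) - 11 = 2 - 11 = -9)
Q(J, O) = -45 (Q(J, O) = 5*(-9) = -45)
U = -26828/45 (U = 26828/(-45) = 26828*(-1/45) = -26828/45 ≈ -596.18)
1/U = 1/(-26828/45) = -45/26828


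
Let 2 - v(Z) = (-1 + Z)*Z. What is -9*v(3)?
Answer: 36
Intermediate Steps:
v(Z) = 2 - Z*(-1 + Z) (v(Z) = 2 - (-1 + Z)*Z = 2 - Z*(-1 + Z))
-9*v(3) = -9*(2 + 3 - 1*3²) = -9*(2 + 3 - 1*9) = -9*(2 + 3 - 9) = -9*(-4) = 36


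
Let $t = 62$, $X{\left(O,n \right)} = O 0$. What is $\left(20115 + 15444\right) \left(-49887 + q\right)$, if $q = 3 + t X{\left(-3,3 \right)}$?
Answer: $-1773825156$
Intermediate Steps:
$X{\left(O,n \right)} = 0$
$q = 3$ ($q = 3 + 62 \cdot 0 = 3 + 0 = 3$)
$\left(20115 + 15444\right) \left(-49887 + q\right) = \left(20115 + 15444\right) \left(-49887 + 3\right) = 35559 \left(-49884\right) = -1773825156$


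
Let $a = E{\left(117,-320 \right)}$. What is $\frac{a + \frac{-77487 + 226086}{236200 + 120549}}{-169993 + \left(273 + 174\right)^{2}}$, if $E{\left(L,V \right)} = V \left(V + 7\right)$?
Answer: $\frac{35732128439}{10636828184} \approx 3.3593$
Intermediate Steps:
$E{\left(L,V \right)} = V \left(7 + V\right)$
$a = 100160$ ($a = - 320 \left(7 - 320\right) = \left(-320\right) \left(-313\right) = 100160$)
$\frac{a + \frac{-77487 + 226086}{236200 + 120549}}{-169993 + \left(273 + 174\right)^{2}} = \frac{100160 + \frac{-77487 + 226086}{236200 + 120549}}{-169993 + \left(273 + 174\right)^{2}} = \frac{100160 + \frac{148599}{356749}}{-169993 + 447^{2}} = \frac{100160 + 148599 \cdot \frac{1}{356749}}{-169993 + 199809} = \frac{100160 + \frac{148599}{356749}}{29816} = \frac{35732128439}{356749} \cdot \frac{1}{29816} = \frac{35732128439}{10636828184}$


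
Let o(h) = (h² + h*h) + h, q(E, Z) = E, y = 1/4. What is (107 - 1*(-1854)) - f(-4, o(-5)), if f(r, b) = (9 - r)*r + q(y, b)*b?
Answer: 8007/4 ≈ 2001.8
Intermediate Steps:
y = ¼ ≈ 0.25000
o(h) = h + 2*h² (o(h) = (h² + h²) + h = 2*h² + h = h + 2*h²)
f(r, b) = b/4 + r*(9 - r) (f(r, b) = (9 - r)*r + b/4 = r*(9 - r) + b/4 = b/4 + r*(9 - r))
(107 - 1*(-1854)) - f(-4, o(-5)) = (107 - 1*(-1854)) - (-1*(-4)² + 9*(-4) + (-5*(1 + 2*(-5)))/4) = (107 + 1854) - (-1*16 - 36 + (-5*(1 - 10))/4) = 1961 - (-16 - 36 + (-5*(-9))/4) = 1961 - (-16 - 36 + (¼)*45) = 1961 - (-16 - 36 + 45/4) = 1961 - 1*(-163/4) = 1961 + 163/4 = 8007/4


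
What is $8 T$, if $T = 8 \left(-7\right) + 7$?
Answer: $-392$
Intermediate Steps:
$T = -49$ ($T = -56 + 7 = -49$)
$8 T = 8 \left(-49\right) = -392$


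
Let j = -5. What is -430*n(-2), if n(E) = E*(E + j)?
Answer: -6020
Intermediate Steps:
n(E) = E*(-5 + E) (n(E) = E*(E - 5) = E*(-5 + E))
-430*n(-2) = -(-860)*(-5 - 2) = -(-860)*(-7) = -430*14 = -6020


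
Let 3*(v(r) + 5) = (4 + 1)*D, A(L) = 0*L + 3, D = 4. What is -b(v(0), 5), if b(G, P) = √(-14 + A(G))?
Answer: -I*√11 ≈ -3.3166*I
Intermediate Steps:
A(L) = 3 (A(L) = 0 + 3 = 3)
v(r) = 5/3 (v(r) = -5 + ((4 + 1)*4)/3 = -5 + (5*4)/3 = -5 + (⅓)*20 = -5 + 20/3 = 5/3)
b(G, P) = I*√11 (b(G, P) = √(-14 + 3) = √(-11) = I*√11)
-b(v(0), 5) = -I*√11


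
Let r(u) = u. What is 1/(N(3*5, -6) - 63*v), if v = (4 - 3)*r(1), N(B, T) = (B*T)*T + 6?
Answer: 1/483 ≈ 0.0020704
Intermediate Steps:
N(B, T) = 6 + B*T² (N(B, T) = B*T² + 6 = 6 + B*T²)
v = 1 (v = (4 - 3)*1 = 1*1 = 1)
1/(N(3*5, -6) - 63*v) = 1/((6 + (3*5)*(-6)²) - 63*1) = 1/((6 + 15*36) - 63) = 1/((6 + 540) - 63) = 1/(546 - 63) = 1/483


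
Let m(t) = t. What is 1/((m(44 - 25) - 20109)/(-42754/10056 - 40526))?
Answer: 40757221/20202504 ≈ 2.0174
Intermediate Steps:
1/((m(44 - 25) - 20109)/(-42754/10056 - 40526)) = 1/(((44 - 25) - 20109)/(-42754/10056 - 40526)) = 1/((19 - 20109)/(-42754*1/10056 - 40526)) = 1/(-20090/(-21377/5028 - 40526)) = 1/(-20090/(-203786105/5028)) = 1/(-20090*(-5028/203786105)) = 1/(20202504/40757221) = 40757221/20202504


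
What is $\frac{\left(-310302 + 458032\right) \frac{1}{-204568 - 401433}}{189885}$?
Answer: $- \frac{2686}{2092190907} \approx -1.2838 \cdot 10^{-6}$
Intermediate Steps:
$\frac{\left(-310302 + 458032\right) \frac{1}{-204568 - 401433}}{189885} = \frac{147730}{-606001} \cdot \frac{1}{189885} = 147730 \left(- \frac{1}{606001}\right) \frac{1}{189885} = \left(- \frac{13430}{55091}\right) \frac{1}{189885} = - \frac{2686}{2092190907}$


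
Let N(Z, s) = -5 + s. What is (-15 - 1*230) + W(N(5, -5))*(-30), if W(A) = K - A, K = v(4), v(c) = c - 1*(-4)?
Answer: -785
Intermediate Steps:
v(c) = 4 + c (v(c) = c + 4 = 4 + c)
K = 8 (K = 4 + 4 = 8)
W(A) = 8 - A
(-15 - 1*230) + W(N(5, -5))*(-30) = (-15 - 1*230) + (8 - (-5 - 5))*(-30) = (-15 - 230) + (8 - 1*(-10))*(-30) = -245 + (8 + 10)*(-30) = -245 + 18*(-30) = -245 - 540 = -785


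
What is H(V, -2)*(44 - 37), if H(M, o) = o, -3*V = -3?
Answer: -14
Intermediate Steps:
V = 1 (V = -⅓*(-3) = 1)
H(V, -2)*(44 - 37) = -2*(44 - 37) = -2*7 = -14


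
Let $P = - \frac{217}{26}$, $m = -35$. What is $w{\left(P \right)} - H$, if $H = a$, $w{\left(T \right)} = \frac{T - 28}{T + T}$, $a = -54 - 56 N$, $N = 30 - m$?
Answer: $\frac{229163}{62} \approx 3696.2$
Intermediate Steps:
$N = 65$ ($N = 30 - -35 = 30 + 35 = 65$)
$P = - \frac{217}{26}$ ($P = \left(-217\right) \frac{1}{26} = - \frac{217}{26} \approx -8.3462$)
$a = -3694$ ($a = -54 - 3640 = -3694$)
$w{\left(T \right)} = \frac{-28 + T}{2 T}$
$H = -3694$
$w{\left(P \right)} - H = \frac{-28 - \frac{217}{26}}{2 \left(- \frac{217}{26}\right)} - -3694 = \frac{1}{2} \left(- \frac{26}{217}\right) \left(- \frac{945}{26}\right) + 3694 = \frac{135}{62} + 3694 = \frac{229163}{62}$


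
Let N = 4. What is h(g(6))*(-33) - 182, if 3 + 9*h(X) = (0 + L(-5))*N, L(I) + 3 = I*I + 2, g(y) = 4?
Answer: -523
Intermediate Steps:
L(I) = -1 + I**2 (L(I) = -3 + (I*I + 2) = -3 + (I**2 + 2) = -3 + (2 + I**2) = -1 + I**2)
h(X) = 31/3 (h(X) = -1/3 + ((0 + (-1 + (-5)**2))*4)/9 = -1/3 + ((0 + (-1 + 25))*4)/9 = -1/3 + ((0 + 24)*4)/9 = -1/3 + (24*4)/9 = -1/3 + (1/9)*96 = -1/3 + 32/3 = 31/3)
h(g(6))*(-33) - 182 = (31/3)*(-33) - 182 = -341 - 182 = -523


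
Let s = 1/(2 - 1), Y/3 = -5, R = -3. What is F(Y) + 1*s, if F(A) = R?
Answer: -2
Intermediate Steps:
Y = -15 (Y = 3*(-5) = -15)
s = 1 (s = 1/1 = 1)
F(A) = -3
F(Y) + 1*s = -3 + 1*1 = -3 + 1 = -2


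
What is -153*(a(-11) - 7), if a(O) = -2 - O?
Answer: -306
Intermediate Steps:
-153*(a(-11) - 7) = -153*((-2 - 1*(-11)) - 7) = -153*((-2 + 11) - 7) = -153*(9 - 7) = -153*2 = -306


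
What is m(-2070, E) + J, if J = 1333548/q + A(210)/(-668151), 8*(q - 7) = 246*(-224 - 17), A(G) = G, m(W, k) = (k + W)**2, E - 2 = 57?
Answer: 26672879504145841/6595763955 ≈ 4.0439e+6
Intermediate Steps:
E = 59 (E = 2 + 57 = 59)
m(W, k) = (W + k)**2
q = -29615/4 (q = 7 + (246*(-224 - 17))/8 = 7 + (246*(-241))/8 = 7 + (1/8)*(-59286) = 7 - 29643/4 = -29615/4 ≈ -7403.8)
J = -1188017312714/6595763955 (J = 1333548/(-29615/4) + 210/(-668151) = 1333548*(-4/29615) + 210*(-1/668151) = -5334192/29615 - 70/222717 = -1188017312714/6595763955 ≈ -180.12)
m(-2070, E) + J = (-2070 + 59)**2 - 1188017312714/6595763955 = (-2011)**2 - 1188017312714/6595763955 = 4044121 - 1188017312714/6595763955 = 26672879504145841/6595763955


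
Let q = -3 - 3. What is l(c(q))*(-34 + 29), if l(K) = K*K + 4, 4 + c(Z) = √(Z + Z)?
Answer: -40 + 80*I*√3 ≈ -40.0 + 138.56*I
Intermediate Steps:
q = -6
c(Z) = -4 + √2*√Z (c(Z) = -4 + √(Z + Z) = -4 + √(2*Z) = -4 + √2*√Z)
l(K) = 4 + K² (l(K) = K² + 4 = 4 + K²)
l(c(q))*(-34 + 29) = (4 + (-4 + √2*√(-6))²)*(-34 + 29) = (4 + (-4 + √2*(I*√6))²)*(-5) = (4 + (-4 + 2*I*√3)²)*(-5) = -20 - 5*(-4 + 2*I*√3)²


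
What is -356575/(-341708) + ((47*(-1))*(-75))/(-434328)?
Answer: 12805498825/12367779352 ≈ 1.0354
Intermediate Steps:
-356575/(-341708) + ((47*(-1))*(-75))/(-434328) = -356575*(-1/341708) - 47*(-75)*(-1/434328) = 356575/341708 + 3525*(-1/434328) = 356575/341708 - 1175/144776 = 12805498825/12367779352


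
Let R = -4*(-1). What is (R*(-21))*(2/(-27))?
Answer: 56/9 ≈ 6.2222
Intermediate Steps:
R = 4
(R*(-21))*(2/(-27)) = (4*(-21))*(2/(-27)) = -168*(-1)/27 = -84*(-2/27) = 56/9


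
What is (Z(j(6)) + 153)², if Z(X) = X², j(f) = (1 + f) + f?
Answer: 103684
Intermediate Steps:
j(f) = 1 + 2*f
(Z(j(6)) + 153)² = ((1 + 2*6)² + 153)² = ((1 + 12)² + 153)² = (13² + 153)² = (169 + 153)² = 322² = 103684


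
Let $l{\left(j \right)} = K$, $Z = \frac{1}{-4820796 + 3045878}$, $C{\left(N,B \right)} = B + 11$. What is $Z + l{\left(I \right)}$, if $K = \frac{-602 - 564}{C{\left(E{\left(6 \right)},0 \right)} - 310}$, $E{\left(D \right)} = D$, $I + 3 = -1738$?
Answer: $\frac{2069554089}{530700482} \approx 3.8997$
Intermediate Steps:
$I = -1741$ ($I = -3 - 1738 = -1741$)
$C{\left(N,B \right)} = 11 + B$
$Z = - \frac{1}{1774918}$ ($Z = \frac{1}{-1774918} = - \frac{1}{1774918} \approx -5.6341 \cdot 10^{-7}$)
$K = \frac{1166}{299}$ ($K = \frac{-602 - 564}{\left(11 + 0\right) - 310} = - \frac{1166}{11 - 310} = - \frac{1166}{-299} = \left(-1166\right) \left(- \frac{1}{299}\right) = \frac{1166}{299} \approx 3.8997$)
$l{\left(j \right)} = \frac{1166}{299}$
$Z + l{\left(I \right)} = - \frac{1}{1774918} + \frac{1166}{299} = \frac{2069554089}{530700482}$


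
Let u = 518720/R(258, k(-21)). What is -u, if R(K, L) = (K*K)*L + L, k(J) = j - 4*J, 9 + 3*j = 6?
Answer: -103744/1104979 ≈ -0.093888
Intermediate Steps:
j = -1 (j = -3 + (⅓)*6 = -3 + 2 = -1)
k(J) = -1 - 4*J
R(K, L) = L + L*K² (R(K, L) = K²*L + L = L*K² + L = L + L*K²)
u = 103744/1104979 (u = 518720/(((-1 - 4*(-21))*(1 + 258²))) = 518720/(((-1 + 84)*(1 + 66564))) = 518720/((83*66565)) = 518720/5524895 = 518720*(1/5524895) = 103744/1104979 ≈ 0.093888)
-u = -1*103744/1104979 = -103744/1104979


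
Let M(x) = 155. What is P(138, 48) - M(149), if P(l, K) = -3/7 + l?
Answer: -122/7 ≈ -17.429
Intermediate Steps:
P(l, K) = -3/7 + l
P(138, 48) - M(149) = (-3/7 + 138) - 1*155 = 963/7 - 155 = -122/7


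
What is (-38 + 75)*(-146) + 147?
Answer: -5255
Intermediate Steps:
(-38 + 75)*(-146) + 147 = 37*(-146) + 147 = -5402 + 147 = -5255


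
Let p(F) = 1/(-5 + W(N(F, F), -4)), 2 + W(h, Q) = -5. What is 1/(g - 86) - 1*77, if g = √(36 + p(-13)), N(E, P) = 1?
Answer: -6801749/88321 - 2*√1293/88321 ≈ -77.012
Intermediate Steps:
W(h, Q) = -7 (W(h, Q) = -2 - 5 = -7)
p(F) = -1/12 (p(F) = 1/(-5 - 7) = 1/(-12) = -1/12)
g = √1293/6 (g = √(36 - 1/12) = √(431/12) = √1293/6 ≈ 5.9930)
1/(g - 86) - 1*77 = 1/(√1293/6 - 86) - 1*77 = 1/(-86 + √1293/6) - 77 = -77 + 1/(-86 + √1293/6)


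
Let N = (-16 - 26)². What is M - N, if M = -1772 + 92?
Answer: -3444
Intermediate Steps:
N = 1764 (N = (-42)² = 1764)
M = -1680
M - N = -1680 - 1*1764 = -1680 - 1764 = -3444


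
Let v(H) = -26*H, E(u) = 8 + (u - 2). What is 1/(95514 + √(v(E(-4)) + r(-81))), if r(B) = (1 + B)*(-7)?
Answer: 47757/4561461844 - √127/4561461844 ≈ 1.0467e-5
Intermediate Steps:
E(u) = 6 + u (E(u) = 8 + (-2 + u) = 6 + u)
r(B) = -7 - 7*B
1/(95514 + √(v(E(-4)) + r(-81))) = 1/(95514 + √(-26*(6 - 4) + (-7 - 7*(-81)))) = 1/(95514 + √(-26*2 + (-7 + 567))) = 1/(95514 + √(-52 + 560)) = 1/(95514 + √508) = 1/(95514 + 2*√127)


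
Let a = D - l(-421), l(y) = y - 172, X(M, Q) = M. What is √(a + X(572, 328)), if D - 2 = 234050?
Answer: √235217 ≈ 484.99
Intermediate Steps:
D = 234052 (D = 2 + 234050 = 234052)
l(y) = -172 + y
a = 234645 (a = 234052 - (-172 - 421) = 234052 - 1*(-593) = 234052 + 593 = 234645)
√(a + X(572, 328)) = √(234645 + 572) = √235217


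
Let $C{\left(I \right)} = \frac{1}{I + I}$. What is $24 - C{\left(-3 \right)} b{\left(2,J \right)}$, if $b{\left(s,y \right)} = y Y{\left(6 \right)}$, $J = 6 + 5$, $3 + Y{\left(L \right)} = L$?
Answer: $\frac{59}{2} \approx 29.5$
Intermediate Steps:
$Y{\left(L \right)} = -3 + L$
$J = 11$
$b{\left(s,y \right)} = 3 y$ ($b{\left(s,y \right)} = y \left(-3 + 6\right) = y 3 = 3 y$)
$C{\left(I \right)} = \frac{1}{2 I}$
$24 - C{\left(-3 \right)} b{\left(2,J \right)} = 24 - \frac{1}{2 \left(-3\right)} 3 \cdot 11 = 24 - \frac{1}{2} \left(- \frac{1}{3}\right) 33 = 24 - \left(- \frac{1}{6}\right) 33 = 24 - - \frac{11}{2} = 24 + \frac{11}{2} = \frac{59}{2}$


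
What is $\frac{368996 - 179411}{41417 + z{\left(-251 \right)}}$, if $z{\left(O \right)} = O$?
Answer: $\frac{21065}{4574} \approx 4.6054$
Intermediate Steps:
$\frac{368996 - 179411}{41417 + z{\left(-251 \right)}} = \frac{368996 - 179411}{41417 - 251} = \frac{189585}{41166} = 189585 \cdot \frac{1}{41166} = \frac{21065}{4574}$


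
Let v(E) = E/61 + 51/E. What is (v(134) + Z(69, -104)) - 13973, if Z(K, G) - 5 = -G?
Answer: -113303269/8174 ≈ -13861.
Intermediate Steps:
Z(K, G) = 5 - G
v(E) = 51/E + E/61 (v(E) = E*(1/61) + 51/E = E/61 + 51/E = 51/E + E/61)
(v(134) + Z(69, -104)) - 13973 = ((51/134 + (1/61)*134) + (5 - 1*(-104))) - 13973 = ((51*(1/134) + 134/61) + (5 + 104)) - 13973 = ((51/134 + 134/61) + 109) - 13973 = (21067/8174 + 109) - 13973 = 912033/8174 - 13973 = -113303269/8174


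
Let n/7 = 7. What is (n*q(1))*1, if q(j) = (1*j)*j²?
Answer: 49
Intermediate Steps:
q(j) = j³ (q(j) = j*j² = j³)
n = 49 (n = 7*7 = 49)
(n*q(1))*1 = (49*1³)*1 = (49*1)*1 = 49*1 = 49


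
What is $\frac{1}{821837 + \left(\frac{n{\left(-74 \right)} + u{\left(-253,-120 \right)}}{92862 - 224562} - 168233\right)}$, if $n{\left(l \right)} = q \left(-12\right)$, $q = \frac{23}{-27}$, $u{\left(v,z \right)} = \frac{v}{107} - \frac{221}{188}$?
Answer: $\frac{23843494800}{15584203574049427} \approx 1.53 \cdot 10^{-6}$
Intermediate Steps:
$u{\left(v,z \right)} = - \frac{221}{188} + \frac{v}{107}$ ($u{\left(v,z \right)} = v \frac{1}{107} - \frac{221}{188} = \frac{v}{107} - \frac{221}{188} = - \frac{221}{188} + \frac{v}{107}$)
$q = - \frac{23}{27}$ ($q = 23 \left(- \frac{1}{27}\right) = - \frac{23}{27} \approx -0.85185$)
$n{\left(l \right)} = \frac{92}{9}$ ($n{\left(l \right)} = \left(- \frac{23}{27}\right) \left(-12\right) = \frac{92}{9}$)
$\frac{1}{821837 + \left(\frac{n{\left(-74 \right)} + u{\left(-253,-120 \right)}}{92862 - 224562} - 168233\right)} = \frac{1}{821837 - \left(168233 - \frac{\frac{92}{9} + \left(- \frac{221}{188} + \frac{1}{107} \left(-253\right)\right)}{92862 - 224562}\right)} = \frac{1}{821837 - \left(168233 - \frac{\frac{92}{9} - \frac{71211}{20116}}{-131700}\right)} = \frac{1}{821837 - \left(168233 - \left(\frac{92}{9} - \frac{71211}{20116}\right) \left(- \frac{1}{131700}\right)\right)} = \frac{1}{821837 + \left(\frac{1209773}{181044} \left(- \frac{1}{131700}\right) - 168233\right)} = \frac{1}{821837 - \frac{4011262661898173}{23843494800}} = \frac{1}{\frac{15584203574049427}{23843494800}} = \frac{23843494800}{15584203574049427}$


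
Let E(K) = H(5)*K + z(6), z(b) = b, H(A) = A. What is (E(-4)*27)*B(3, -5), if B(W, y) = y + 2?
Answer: 1134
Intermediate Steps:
B(W, y) = 2 + y
E(K) = 6 + 5*K (E(K) = 5*K + 6 = 6 + 5*K)
(E(-4)*27)*B(3, -5) = ((6 + 5*(-4))*27)*(2 - 5) = ((6 - 20)*27)*(-3) = -14*27*(-3) = -378*(-3) = 1134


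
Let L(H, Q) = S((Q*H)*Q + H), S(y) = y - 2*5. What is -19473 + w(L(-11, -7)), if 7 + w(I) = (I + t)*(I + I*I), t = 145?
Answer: -129931080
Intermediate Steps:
S(y) = -10 + y (S(y) = y - 10 = -10 + y)
L(H, Q) = -10 + H + H*Q² (L(H, Q) = -10 + ((Q*H)*Q + H) = -10 + ((H*Q)*Q + H) = -10 + (H*Q² + H) = -10 + (H + H*Q²) = -10 + H + H*Q²)
w(I) = -7 + (145 + I)*(I + I²) (w(I) = -7 + (I + 145)*(I + I*I) = -7 + (145 + I)*(I + I²))
-19473 + w(L(-11, -7)) = -19473 + (-7 + (-10 - 11*(1 + (-7)²))³ + 145*(-10 - 11*(1 + (-7)²)) + 146*(-10 - 11*(1 + (-7)²))²) = -19473 + (-7 + (-10 - 11*(1 + 49))³ + 145*(-10 - 11*(1 + 49)) + 146*(-10 - 11*(1 + 49))²) = -19473 + (-7 + (-10 - 11*50)³ + 145*(-10 - 11*50) + 146*(-10 - 11*50)²) = -19473 + (-7 + (-10 - 550)³ + 145*(-10 - 550) + 146*(-10 - 550)²) = -19473 + (-7 + (-560)³ + 145*(-560) + 146*(-560)²) = -19473 + (-7 - 175616000 - 81200 + 146*313600) = -19473 + (-7 - 175616000 - 81200 + 45785600) = -19473 - 129911607 = -129931080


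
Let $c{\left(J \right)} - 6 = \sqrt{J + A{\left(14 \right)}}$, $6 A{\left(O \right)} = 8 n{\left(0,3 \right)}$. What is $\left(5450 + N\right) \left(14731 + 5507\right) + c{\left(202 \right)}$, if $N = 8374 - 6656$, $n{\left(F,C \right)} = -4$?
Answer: $145065990 + \frac{\sqrt{1770}}{3} \approx 1.4507 \cdot 10^{8}$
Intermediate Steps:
$N = 1718$
$A{\left(O \right)} = - \frac{16}{3}$ ($A{\left(O \right)} = \frac{8 \left(-4\right)}{6} = \frac{1}{6} \left(-32\right) = - \frac{16}{3}$)
$c{\left(J \right)} = 6 + \sqrt{- \frac{16}{3} + J}$ ($c{\left(J \right)} = 6 + \sqrt{J - \frac{16}{3}} = 6 + \sqrt{- \frac{16}{3} + J}$)
$\left(5450 + N\right) \left(14731 + 5507\right) + c{\left(202 \right)} = \left(5450 + 1718\right) \left(14731 + 5507\right) + \left(6 + \frac{\sqrt{-48 + 9 \cdot 202}}{3}\right) = 7168 \cdot 20238 + \left(6 + \frac{\sqrt{-48 + 1818}}{3}\right) = 145065984 + \left(6 + \frac{\sqrt{1770}}{3}\right) = 145065990 + \frac{\sqrt{1770}}{3}$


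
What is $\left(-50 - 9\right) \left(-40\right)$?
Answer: $2360$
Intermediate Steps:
$\left(-50 - 9\right) \left(-40\right) = \left(-59\right) \left(-40\right) = 2360$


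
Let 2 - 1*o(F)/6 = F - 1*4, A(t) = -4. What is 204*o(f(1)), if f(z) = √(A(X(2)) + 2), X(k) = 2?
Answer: 7344 - 1224*I*√2 ≈ 7344.0 - 1731.0*I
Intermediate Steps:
f(z) = I*√2 (f(z) = √(-4 + 2) = √(-2) = I*√2)
o(F) = 36 - 6*F (o(F) = 12 - 6*(F - 1*4) = 12 - 6*(F - 4) = 12 - 6*(-4 + F) = 12 + (24 - 6*F) = 36 - 6*F)
204*o(f(1)) = 204*(36 - 6*I*√2) = 7344 - 1224*I*√2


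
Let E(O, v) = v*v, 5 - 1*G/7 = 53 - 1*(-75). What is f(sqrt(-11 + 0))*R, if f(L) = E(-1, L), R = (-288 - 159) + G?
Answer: 14388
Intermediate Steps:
G = -861 (G = 35 - 7*(53 - 1*(-75)) = 35 - 7*(53 + 75) = 35 - 7*128 = 35 - 896 = -861)
E(O, v) = v**2
R = -1308 (R = (-288 - 159) - 861 = -447 - 861 = -1308)
f(L) = L**2
f(sqrt(-11 + 0))*R = (sqrt(-11 + 0))**2*(-1308) = (sqrt(-11))**2*(-1308) = (I*sqrt(11))**2*(-1308) = -11*(-1308) = 14388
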